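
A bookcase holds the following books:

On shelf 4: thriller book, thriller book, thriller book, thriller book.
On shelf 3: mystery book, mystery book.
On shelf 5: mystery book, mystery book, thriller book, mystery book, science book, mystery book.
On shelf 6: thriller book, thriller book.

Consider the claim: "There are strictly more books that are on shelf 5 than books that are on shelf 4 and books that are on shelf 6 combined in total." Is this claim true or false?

False

books on shelf 5: 6.
books on shelf 4: 4; books on shelf 6: 2; combined: 4 + 2 = 6.
The claim requires 6 > 6, which does not hold.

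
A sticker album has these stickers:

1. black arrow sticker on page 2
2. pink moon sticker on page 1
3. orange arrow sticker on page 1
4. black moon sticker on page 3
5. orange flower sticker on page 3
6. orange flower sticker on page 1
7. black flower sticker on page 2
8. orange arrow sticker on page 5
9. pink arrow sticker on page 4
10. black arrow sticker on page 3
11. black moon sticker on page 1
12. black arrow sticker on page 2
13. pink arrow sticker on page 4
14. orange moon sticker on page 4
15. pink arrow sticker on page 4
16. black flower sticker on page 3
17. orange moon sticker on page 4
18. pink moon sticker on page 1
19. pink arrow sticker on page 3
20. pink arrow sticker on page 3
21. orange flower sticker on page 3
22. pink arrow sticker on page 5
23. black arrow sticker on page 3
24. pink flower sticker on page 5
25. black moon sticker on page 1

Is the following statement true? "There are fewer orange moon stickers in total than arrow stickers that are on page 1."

False

There are 2 orange moon stickers.
There is 1 arrow sticker on page 1.
The claim requires 2 < 1, which does not hold.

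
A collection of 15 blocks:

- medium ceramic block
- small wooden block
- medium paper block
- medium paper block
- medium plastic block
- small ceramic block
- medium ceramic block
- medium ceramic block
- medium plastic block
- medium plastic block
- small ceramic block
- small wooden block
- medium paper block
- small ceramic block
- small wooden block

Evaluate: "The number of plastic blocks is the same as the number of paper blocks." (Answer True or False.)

plastic blocks: 3.
paper blocks: 3.
The claim requires 3 = 3, which holds.

True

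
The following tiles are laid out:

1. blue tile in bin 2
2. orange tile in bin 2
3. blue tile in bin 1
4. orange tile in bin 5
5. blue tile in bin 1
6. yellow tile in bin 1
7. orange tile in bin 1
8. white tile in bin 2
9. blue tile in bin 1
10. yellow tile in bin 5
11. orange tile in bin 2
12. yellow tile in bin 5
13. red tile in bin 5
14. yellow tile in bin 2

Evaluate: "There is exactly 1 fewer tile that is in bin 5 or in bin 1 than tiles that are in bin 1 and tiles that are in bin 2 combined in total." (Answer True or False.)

|tiles in bin 5 or in bin 1| = 9.
tiles in bin 1: 5; tiles in bin 2: 5; combined: 5 + 5 = 10.
The claim requires 10 − 9 (= 1) to equal 1, which holds.

True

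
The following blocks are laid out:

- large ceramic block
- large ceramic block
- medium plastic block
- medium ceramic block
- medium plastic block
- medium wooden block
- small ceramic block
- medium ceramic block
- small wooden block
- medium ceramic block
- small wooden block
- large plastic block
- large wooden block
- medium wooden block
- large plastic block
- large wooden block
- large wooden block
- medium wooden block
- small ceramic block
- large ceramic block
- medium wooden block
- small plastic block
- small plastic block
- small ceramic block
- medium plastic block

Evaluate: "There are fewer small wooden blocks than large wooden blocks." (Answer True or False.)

small wooden blocks: 2.
large wooden blocks: 3.
The claim requires 2 < 3, which holds.

True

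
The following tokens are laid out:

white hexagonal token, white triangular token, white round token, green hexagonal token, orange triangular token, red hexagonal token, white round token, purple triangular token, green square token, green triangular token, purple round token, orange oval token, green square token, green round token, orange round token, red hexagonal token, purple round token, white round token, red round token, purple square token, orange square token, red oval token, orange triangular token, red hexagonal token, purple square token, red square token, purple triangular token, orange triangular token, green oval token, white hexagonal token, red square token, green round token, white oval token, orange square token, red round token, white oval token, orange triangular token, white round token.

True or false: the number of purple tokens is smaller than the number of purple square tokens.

|purple tokens| = 6.
|purple square tokens| = 2.
The claim requires 6 < 2, which does not hold.

False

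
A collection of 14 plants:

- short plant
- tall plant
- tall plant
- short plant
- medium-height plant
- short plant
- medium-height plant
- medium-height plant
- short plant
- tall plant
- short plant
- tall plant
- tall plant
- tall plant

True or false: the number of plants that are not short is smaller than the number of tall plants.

False

plants that are not short: 9.
tall plants: 6.
The claim requires 9 < 6, which does not hold.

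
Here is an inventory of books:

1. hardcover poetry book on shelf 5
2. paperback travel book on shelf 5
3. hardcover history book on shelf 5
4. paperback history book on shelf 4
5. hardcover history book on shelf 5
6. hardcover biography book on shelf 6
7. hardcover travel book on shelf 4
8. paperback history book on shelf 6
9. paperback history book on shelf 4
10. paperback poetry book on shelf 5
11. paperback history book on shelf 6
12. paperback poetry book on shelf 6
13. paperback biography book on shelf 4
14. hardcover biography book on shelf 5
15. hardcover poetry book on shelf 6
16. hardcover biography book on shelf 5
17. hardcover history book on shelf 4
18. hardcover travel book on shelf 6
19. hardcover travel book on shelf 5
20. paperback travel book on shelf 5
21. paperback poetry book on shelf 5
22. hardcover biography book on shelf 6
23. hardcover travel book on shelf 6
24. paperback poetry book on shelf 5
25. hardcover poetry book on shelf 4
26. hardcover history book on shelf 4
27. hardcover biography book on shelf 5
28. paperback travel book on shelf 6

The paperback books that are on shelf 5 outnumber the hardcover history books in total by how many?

1

paperback books on shelf 5: 5.
hardcover history books: 4.
5 − 4 = 1.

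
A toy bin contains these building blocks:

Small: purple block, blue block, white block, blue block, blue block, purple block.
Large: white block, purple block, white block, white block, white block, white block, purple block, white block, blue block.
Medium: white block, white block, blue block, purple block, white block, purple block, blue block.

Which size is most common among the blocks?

Counts by size: large 9, medium 7, small 6.
The maximum is 9, held uniquely by large.

large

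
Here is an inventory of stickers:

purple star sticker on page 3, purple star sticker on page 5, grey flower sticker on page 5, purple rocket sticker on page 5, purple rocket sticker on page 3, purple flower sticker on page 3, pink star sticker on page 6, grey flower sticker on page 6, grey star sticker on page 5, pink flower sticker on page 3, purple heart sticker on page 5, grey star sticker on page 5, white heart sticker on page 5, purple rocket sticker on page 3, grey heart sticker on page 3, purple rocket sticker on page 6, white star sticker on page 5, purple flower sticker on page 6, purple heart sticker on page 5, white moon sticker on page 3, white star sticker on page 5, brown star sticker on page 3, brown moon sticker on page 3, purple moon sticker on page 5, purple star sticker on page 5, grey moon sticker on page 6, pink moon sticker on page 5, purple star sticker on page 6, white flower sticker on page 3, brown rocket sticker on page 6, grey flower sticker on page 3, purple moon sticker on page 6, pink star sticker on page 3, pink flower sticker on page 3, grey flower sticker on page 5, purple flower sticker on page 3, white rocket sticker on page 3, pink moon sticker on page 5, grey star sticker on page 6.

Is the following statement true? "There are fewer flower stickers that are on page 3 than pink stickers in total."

False

|flower stickers on page 3| = 6.
|pink stickers| = 6.
The claim requires 6 < 6, which does not hold.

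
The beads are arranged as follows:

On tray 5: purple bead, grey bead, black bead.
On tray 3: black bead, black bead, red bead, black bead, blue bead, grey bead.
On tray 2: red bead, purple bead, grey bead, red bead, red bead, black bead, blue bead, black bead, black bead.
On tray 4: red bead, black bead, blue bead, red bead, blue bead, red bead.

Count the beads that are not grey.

21

Total beads: 24; with the excluded value: 3; remaining 24 − 3 = 21.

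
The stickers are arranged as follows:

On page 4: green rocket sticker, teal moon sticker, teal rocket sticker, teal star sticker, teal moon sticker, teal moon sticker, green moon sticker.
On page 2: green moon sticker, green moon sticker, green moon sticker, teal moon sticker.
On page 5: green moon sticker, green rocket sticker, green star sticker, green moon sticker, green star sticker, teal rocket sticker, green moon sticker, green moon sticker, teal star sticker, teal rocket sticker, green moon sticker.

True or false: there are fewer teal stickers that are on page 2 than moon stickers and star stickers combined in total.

True

|teal stickers on page 2| = 1.
moon stickers: 13; star stickers: 4; combined: 13 + 4 = 17.
The claim requires 1 < 17, which holds.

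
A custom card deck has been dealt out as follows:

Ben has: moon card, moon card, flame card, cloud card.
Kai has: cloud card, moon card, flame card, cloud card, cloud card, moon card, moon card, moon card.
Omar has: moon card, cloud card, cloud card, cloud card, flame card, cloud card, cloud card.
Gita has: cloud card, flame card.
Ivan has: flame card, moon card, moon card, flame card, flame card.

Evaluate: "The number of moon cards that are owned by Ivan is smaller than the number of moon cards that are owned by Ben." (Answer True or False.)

Count of moon cards owned by Ivan: 2.
Count of moon cards owned by Ben: 2.
The claim requires 2 < 2, which does not hold.

False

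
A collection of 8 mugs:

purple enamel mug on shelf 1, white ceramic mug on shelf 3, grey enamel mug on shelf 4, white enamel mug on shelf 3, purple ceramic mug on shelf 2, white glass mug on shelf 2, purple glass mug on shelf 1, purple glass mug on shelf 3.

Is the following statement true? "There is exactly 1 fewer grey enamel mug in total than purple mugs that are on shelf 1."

True

|grey enamel mugs| = 1.
|purple mugs on shelf 1| = 2.
The claim requires 2 − 1 (= 1) to equal 1, which holds.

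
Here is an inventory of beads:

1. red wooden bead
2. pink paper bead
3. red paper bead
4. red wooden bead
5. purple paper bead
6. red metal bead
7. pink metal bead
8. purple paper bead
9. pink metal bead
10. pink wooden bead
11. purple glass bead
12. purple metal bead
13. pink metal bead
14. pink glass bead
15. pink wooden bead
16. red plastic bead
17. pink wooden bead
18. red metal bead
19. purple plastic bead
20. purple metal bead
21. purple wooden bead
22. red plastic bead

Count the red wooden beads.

2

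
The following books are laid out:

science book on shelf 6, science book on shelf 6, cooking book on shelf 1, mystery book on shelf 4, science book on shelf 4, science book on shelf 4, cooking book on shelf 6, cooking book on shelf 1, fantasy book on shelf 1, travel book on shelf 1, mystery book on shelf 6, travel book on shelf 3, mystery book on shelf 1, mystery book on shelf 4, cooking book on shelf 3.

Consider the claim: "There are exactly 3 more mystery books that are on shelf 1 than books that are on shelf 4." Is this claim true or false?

False

There is 1 mystery book on shelf 1.
There are 4 books on shelf 4.
The claim requires 1 − 4 (= -3) to equal 3, which does not hold.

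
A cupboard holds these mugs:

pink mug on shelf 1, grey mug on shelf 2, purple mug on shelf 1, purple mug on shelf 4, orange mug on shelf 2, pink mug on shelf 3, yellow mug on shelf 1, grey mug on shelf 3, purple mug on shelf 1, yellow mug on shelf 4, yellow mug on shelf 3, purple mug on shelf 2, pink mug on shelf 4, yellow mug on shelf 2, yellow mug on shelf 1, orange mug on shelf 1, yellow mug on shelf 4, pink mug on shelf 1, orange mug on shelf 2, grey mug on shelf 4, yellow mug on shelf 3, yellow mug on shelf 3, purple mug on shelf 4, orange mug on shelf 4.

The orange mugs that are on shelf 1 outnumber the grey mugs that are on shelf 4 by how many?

0

orange mugs on shelf 1: 1.
grey mugs on shelf 4: 1.
1 − 1 = 0.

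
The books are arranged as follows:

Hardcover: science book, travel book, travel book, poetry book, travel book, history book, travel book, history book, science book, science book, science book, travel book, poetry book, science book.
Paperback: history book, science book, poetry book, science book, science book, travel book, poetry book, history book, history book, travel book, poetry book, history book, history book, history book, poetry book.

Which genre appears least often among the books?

Counts by genre: history 8, science 8, travel 7, poetry 6.
The minimum is 6, held uniquely by poetry.

poetry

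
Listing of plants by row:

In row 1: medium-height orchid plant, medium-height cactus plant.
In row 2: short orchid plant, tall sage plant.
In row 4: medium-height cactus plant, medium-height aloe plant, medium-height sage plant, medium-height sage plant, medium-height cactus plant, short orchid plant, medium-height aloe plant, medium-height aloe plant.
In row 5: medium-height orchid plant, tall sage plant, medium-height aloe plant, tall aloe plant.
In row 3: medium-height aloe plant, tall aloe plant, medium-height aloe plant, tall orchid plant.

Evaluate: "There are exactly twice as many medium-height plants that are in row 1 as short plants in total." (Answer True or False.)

medium-height plants in row 1: 2.
short plants: 2.
The claim requires 2 = 2 × 2 = 4, which does not hold.

False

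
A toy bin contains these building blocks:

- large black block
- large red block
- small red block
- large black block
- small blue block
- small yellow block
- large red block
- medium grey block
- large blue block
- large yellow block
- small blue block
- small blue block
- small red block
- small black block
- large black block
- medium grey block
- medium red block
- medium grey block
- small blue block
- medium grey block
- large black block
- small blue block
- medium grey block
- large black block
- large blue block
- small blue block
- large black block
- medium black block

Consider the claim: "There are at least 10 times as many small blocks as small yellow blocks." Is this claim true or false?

True

There are 10 small blocks.
There is 1 small yellow block.
The claim requires 10 ≥ 10 × 1 = 10, which holds.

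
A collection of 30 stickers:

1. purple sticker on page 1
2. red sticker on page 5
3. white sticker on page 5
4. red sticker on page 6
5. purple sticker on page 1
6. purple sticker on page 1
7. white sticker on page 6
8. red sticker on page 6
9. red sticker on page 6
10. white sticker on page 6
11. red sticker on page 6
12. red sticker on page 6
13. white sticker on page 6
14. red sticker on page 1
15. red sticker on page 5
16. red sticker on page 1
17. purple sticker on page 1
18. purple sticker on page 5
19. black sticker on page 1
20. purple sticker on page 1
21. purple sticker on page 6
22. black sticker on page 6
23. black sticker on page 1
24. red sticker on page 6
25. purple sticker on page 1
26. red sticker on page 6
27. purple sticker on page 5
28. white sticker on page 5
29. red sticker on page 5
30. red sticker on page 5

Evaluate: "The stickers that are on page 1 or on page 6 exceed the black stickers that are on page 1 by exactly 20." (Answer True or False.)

True

stickers on page 1 or on page 6: 22.
black stickers on page 1: 2.
The claim requires 22 − 2 (= 20) to equal 20, which holds.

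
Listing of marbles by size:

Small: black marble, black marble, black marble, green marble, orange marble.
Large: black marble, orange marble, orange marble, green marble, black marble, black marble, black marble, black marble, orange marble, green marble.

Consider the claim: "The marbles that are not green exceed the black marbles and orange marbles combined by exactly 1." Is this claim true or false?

False

marbles that are not green: 12.
black marbles: 8; orange marbles: 4; combined: 8 + 4 = 12.
The claim requires 12 − 12 (= 0) to equal 1, which does not hold.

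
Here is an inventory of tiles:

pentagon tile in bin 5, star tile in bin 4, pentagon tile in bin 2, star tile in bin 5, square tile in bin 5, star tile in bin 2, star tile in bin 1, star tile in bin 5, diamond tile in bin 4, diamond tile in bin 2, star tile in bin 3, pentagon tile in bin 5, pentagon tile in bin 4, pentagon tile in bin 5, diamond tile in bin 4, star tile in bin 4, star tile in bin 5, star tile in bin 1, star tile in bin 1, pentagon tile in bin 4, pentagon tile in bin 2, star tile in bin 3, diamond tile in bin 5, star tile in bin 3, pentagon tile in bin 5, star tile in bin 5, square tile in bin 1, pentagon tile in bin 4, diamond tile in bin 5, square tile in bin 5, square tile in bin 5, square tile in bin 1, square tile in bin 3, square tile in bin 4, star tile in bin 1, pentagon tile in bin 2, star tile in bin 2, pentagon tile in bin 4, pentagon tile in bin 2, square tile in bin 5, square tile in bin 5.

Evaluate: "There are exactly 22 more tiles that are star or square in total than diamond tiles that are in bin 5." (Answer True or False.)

|tiles that are star or square| = 24.
|diamond tiles in bin 5| = 2.
The claim requires 24 − 2 (= 22) to equal 22, which holds.

True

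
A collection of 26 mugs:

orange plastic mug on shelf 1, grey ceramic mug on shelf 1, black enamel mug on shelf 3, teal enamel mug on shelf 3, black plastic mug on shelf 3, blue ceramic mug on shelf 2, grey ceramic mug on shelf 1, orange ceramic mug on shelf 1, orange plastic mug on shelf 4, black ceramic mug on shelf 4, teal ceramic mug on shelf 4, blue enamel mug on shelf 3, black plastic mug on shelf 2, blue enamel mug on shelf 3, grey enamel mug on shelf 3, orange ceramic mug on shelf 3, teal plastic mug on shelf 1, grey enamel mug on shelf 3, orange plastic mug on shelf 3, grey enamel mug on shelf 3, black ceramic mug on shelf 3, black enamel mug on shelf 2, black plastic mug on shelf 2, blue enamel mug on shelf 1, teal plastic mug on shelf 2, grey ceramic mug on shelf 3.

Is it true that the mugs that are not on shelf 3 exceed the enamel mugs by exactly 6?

|mugs that are not on shelf 3| = 14.
|enamel mugs| = 9.
The claim requires 14 − 9 (= 5) to equal 6, which does not hold.

False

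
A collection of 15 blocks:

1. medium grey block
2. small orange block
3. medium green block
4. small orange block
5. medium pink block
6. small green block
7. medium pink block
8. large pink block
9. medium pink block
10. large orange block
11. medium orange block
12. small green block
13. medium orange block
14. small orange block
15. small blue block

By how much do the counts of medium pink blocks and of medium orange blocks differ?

medium pink blocks: 3. medium orange blocks: 2.
|3 − 2| = 3 − 2 = 1.

1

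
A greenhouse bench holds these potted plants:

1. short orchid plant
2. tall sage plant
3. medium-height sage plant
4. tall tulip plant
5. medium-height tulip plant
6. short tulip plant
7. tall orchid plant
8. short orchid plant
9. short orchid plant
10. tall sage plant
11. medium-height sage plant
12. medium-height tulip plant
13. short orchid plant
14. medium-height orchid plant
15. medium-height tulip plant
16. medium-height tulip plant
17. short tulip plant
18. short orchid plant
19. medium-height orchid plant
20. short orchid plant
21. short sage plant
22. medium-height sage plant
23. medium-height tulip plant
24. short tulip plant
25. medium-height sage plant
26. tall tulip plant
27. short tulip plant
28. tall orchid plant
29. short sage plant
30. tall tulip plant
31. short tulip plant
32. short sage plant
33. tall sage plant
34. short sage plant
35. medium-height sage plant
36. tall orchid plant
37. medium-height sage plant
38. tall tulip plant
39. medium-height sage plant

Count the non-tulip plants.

25

Total plants: 39; with the excluded value: 14; remaining 39 − 14 = 25.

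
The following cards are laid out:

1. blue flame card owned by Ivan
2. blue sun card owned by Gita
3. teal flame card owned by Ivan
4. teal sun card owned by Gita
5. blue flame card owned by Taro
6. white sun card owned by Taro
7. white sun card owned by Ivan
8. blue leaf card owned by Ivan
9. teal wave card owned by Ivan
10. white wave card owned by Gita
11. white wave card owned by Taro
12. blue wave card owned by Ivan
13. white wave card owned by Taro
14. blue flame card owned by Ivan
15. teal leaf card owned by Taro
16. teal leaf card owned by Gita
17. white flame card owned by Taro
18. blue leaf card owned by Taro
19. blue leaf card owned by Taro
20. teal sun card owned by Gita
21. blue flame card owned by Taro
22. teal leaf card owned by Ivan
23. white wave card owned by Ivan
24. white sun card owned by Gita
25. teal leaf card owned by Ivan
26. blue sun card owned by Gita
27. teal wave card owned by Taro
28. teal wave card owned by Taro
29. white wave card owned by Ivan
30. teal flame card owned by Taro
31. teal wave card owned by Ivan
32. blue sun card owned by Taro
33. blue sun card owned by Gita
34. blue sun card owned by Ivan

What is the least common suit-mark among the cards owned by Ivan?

Counts by suit-mark (restricted to cards owned by Ivan): wave 5, leaf 3, flame 3, sun 2.
The minimum is 2, held uniquely by sun.

sun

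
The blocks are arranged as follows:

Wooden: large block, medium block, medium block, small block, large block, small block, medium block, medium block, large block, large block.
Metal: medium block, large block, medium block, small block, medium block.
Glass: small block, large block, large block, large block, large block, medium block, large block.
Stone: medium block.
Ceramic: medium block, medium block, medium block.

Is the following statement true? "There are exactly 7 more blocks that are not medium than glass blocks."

True

blocks that are not medium: 14.
glass blocks: 7.
The claim requires 14 − 7 (= 7) to equal 7, which holds.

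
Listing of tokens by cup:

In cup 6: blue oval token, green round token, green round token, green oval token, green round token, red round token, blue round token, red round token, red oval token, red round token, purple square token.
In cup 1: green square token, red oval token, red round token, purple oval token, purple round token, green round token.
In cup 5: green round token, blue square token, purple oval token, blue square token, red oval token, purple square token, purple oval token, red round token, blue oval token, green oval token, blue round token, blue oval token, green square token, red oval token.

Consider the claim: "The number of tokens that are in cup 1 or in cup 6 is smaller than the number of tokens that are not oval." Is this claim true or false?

True

tokens in cup 1 or in cup 6: 17.
tokens that are not oval: 19.
The claim requires 17 < 19, which holds.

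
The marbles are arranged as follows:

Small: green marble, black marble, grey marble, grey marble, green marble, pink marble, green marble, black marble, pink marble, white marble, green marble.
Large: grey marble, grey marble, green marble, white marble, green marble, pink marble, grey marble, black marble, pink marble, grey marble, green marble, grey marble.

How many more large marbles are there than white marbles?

large marbles: 12.
white marbles: 2.
12 − 2 = 10.

10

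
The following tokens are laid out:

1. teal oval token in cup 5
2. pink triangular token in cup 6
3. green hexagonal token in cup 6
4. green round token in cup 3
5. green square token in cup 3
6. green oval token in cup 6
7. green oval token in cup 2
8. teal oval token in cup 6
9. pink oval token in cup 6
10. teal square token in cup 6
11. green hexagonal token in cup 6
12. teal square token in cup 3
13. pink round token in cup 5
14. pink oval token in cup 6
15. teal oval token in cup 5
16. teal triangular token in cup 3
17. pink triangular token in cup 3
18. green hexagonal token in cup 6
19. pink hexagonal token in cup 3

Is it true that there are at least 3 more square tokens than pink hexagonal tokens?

False

There are 3 square tokens.
There is 1 pink hexagonal token.
The claim requires 3 − 1 = 2 ≥ 3, which does not hold.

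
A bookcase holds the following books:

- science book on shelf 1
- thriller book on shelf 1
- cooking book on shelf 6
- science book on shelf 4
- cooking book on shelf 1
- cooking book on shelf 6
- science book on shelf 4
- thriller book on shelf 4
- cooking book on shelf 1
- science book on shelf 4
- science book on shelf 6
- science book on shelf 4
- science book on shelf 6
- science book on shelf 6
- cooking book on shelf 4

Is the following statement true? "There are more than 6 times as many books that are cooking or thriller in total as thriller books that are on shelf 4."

books that are cooking or thriller: 7.
thriller books on shelf 4: 1.
The claim requires 7 > 6 × 1 = 6, which holds.

True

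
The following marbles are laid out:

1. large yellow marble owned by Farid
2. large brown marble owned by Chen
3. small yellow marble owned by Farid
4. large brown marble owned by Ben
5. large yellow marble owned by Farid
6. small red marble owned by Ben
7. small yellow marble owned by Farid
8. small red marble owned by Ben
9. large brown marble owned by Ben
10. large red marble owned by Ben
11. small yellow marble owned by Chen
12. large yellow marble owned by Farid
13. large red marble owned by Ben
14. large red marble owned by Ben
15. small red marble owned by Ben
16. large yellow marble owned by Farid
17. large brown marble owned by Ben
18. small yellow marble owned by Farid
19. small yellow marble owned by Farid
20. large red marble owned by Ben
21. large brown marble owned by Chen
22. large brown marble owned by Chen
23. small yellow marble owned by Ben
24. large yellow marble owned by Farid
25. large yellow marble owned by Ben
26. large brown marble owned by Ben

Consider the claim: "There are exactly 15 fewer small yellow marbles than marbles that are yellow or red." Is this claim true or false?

False

small yellow marbles: 6.
marbles that are yellow or red: 19.
The claim requires 19 − 6 (= 13) to equal 15, which does not hold.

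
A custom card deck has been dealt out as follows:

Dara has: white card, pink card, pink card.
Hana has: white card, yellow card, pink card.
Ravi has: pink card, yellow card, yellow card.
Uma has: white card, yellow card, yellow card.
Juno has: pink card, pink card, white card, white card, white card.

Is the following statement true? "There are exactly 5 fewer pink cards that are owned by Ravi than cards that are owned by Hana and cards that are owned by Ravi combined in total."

pink cards owned by Ravi: 1.
cards owned by Hana: 3; cards owned by Ravi: 3; combined: 3 + 3 = 6.
The claim requires 6 − 1 (= 5) to equal 5, which holds.

True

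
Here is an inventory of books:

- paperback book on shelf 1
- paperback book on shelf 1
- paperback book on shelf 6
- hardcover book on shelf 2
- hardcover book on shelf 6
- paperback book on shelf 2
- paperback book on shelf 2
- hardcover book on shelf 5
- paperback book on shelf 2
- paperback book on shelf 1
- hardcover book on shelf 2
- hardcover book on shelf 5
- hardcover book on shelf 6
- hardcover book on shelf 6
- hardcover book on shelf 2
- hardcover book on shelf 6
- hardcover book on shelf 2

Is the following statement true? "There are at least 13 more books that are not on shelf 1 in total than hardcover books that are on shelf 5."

|books that are not on shelf 1| = 14.
|hardcover books on shelf 5| = 2.
The claim requires 14 − 2 = 12 ≥ 13, which does not hold.

False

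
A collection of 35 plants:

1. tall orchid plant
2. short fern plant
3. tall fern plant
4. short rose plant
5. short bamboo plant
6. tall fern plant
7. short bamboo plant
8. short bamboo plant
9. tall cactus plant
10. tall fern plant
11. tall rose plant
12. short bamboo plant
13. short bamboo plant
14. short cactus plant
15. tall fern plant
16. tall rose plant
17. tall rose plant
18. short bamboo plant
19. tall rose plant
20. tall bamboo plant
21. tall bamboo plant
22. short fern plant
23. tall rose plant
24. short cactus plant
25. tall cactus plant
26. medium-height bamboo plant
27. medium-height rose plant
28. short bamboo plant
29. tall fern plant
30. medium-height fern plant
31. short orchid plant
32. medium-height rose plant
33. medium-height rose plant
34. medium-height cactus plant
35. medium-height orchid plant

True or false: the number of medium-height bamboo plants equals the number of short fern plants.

|medium-height bamboo plants| = 1.
|short fern plants| = 2.
The claim requires 1 = 2, which does not hold.

False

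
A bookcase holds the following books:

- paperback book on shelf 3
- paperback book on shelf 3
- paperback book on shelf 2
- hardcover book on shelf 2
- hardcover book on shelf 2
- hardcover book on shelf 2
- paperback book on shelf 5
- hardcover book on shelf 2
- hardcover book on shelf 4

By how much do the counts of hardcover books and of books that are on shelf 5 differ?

4

hardcover books: 5. books on shelf 5: 1.
|5 − 1| = 5 − 1 = 4.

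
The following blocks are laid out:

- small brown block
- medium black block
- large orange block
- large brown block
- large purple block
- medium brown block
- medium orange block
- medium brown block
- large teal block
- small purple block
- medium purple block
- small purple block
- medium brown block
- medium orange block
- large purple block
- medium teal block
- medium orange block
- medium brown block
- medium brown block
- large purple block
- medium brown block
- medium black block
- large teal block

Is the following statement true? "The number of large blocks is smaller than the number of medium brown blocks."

large blocks: 7.
medium brown blocks: 6.
The claim requires 7 < 6, which does not hold.

False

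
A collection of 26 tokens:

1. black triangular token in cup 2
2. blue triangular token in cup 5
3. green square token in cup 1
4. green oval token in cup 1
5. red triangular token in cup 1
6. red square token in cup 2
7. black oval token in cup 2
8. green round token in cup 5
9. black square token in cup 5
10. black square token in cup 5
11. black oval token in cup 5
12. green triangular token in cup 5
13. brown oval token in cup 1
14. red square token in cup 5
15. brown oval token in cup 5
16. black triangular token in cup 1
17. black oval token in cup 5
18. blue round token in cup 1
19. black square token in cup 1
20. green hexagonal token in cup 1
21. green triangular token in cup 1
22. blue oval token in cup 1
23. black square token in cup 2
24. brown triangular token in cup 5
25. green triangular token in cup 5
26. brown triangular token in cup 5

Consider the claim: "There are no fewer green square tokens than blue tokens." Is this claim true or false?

There is 1 green square token.
There are 3 blue tokens.
The claim requires 1 ≥ 3, which does not hold.

False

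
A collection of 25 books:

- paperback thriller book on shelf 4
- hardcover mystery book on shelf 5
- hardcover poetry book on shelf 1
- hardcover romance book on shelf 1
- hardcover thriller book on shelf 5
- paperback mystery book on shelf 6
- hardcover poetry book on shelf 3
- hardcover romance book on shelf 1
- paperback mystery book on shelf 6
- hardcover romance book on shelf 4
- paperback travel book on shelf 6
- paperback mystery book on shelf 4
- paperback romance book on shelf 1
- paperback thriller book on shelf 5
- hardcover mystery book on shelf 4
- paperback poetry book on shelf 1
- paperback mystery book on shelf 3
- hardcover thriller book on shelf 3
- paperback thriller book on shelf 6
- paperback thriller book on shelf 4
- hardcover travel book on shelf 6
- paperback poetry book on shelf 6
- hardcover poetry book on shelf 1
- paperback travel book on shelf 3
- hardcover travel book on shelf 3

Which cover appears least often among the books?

Counts by cover: paperback 13, hardcover 12.
The minimum is 12, held uniquely by hardcover.

hardcover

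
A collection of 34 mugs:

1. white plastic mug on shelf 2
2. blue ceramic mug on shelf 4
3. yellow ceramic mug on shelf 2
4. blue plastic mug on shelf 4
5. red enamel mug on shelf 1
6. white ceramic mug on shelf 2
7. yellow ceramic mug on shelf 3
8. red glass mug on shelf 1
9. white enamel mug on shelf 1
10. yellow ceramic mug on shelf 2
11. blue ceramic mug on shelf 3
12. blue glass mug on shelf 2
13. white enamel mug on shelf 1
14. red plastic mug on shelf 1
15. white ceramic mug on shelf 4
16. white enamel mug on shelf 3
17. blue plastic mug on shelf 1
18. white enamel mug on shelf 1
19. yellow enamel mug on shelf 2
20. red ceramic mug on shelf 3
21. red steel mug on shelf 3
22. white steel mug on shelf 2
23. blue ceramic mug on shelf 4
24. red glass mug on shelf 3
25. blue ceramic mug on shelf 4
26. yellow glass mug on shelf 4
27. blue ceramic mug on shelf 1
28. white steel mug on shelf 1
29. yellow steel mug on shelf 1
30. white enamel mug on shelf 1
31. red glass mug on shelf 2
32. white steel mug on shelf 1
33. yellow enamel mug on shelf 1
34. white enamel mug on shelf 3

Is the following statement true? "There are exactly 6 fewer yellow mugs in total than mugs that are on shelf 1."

|yellow mugs| = 7.
|mugs on shelf 1| = 13.
The claim requires 13 − 7 (= 6) to equal 6, which holds.

True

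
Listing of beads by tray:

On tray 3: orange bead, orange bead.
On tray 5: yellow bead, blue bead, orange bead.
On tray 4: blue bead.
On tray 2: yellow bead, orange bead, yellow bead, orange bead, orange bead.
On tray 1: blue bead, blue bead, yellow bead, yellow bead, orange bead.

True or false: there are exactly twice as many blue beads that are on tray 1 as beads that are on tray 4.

There are 2 blue beads on tray 1.
There is 1 bead on tray 4.
The claim requires 2 = 2 × 1 = 2, which holds.

True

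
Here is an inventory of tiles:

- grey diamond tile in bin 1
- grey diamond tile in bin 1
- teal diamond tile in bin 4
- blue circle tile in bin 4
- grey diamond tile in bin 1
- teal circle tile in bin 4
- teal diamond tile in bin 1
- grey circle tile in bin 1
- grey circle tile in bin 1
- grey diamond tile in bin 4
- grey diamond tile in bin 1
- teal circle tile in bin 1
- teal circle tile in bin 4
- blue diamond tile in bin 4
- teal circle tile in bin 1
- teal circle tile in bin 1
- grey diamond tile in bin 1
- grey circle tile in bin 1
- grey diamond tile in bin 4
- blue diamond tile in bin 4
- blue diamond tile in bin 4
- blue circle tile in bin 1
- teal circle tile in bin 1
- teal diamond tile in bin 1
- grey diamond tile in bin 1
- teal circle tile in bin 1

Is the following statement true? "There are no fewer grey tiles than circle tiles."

|grey tiles| = 11.
|circle tiles| = 12.
The claim requires 11 ≥ 12, which does not hold.

False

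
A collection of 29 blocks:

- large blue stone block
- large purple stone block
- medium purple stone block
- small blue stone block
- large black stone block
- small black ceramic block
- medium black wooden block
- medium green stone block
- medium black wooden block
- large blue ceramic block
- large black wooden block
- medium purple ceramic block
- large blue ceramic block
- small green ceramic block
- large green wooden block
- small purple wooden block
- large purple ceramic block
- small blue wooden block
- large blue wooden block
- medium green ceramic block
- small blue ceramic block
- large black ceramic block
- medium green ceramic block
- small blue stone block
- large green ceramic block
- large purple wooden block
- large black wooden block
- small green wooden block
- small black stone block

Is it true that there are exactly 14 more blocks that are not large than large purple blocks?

blocks that are not large: 16.
large purple blocks: 3.
The claim requires 16 − 3 (= 13) to equal 14, which does not hold.

False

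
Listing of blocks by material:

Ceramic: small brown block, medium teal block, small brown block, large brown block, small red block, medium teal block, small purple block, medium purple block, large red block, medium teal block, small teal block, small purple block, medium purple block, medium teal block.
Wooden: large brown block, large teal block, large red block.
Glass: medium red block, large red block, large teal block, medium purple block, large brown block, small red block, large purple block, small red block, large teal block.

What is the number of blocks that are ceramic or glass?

ceramic: 14; glass: 9; together 14 + 9 = 23.

23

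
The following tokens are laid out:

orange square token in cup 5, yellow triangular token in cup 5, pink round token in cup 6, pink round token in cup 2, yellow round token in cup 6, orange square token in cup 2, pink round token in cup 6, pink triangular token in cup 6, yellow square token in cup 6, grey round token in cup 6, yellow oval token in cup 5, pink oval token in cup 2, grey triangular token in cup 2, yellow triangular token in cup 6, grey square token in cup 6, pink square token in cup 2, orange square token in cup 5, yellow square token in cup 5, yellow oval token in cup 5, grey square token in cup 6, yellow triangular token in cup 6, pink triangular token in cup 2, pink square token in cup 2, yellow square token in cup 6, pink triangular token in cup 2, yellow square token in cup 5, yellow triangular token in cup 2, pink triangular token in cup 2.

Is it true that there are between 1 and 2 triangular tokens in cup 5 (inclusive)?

There is 1 triangular token in cup 5.
The claim requires 1 ≤ 1 ≤ 2, which holds.

True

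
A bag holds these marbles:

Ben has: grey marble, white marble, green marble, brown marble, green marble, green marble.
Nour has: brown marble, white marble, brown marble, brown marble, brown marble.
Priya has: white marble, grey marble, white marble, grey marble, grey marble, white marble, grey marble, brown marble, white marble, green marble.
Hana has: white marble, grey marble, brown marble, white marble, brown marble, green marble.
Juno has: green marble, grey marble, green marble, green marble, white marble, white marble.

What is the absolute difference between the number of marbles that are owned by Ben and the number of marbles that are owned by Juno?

marbles owned by Ben: 6. marbles owned by Juno: 6.
|6 − 6| = 6 − 6 = 0.

0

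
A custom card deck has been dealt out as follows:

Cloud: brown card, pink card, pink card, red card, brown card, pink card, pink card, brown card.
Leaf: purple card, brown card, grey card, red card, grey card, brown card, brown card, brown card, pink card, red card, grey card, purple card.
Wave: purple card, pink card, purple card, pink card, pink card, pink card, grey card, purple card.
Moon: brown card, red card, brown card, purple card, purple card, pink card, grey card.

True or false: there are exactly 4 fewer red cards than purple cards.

There are 4 red cards.
There are 7 purple cards.
The claim requires 7 − 4 (= 3) to equal 4, which does not hold.

False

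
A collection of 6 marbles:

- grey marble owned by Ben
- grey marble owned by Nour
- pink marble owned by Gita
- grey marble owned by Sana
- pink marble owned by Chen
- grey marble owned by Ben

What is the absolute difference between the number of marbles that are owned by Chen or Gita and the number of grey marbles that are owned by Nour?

marbles owned by Chen or Gita: 2. grey marbles owned by Nour: 1.
|2 − 1| = 2 − 1 = 1.

1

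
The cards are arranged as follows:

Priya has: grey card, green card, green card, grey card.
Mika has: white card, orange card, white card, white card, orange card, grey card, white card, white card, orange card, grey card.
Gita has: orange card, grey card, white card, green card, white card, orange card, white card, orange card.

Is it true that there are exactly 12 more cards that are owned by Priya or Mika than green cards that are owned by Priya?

|cards owned by Priya or Mika| = 14.
|green cards owned by Priya| = 2.
The claim requires 14 − 2 (= 12) to equal 12, which holds.

True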